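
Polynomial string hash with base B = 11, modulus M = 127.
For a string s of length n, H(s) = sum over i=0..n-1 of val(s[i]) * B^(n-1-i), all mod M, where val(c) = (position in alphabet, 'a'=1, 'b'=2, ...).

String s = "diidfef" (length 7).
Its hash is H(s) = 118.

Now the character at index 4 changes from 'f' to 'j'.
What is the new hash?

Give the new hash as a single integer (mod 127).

val('f') = 6, val('j') = 10
Position k = 4, exponent = n-1-k = 2
B^2 mod M = 11^2 mod 127 = 121
Delta = (10 - 6) * 121 mod 127 = 103
New hash = (118 + 103) mod 127 = 94

Answer: 94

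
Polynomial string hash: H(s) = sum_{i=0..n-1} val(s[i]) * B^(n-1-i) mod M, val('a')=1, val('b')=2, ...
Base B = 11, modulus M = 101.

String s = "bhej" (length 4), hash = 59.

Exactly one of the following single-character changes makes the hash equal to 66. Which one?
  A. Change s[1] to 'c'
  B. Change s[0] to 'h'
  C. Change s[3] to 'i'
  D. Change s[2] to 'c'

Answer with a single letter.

Option A: s[1]='h'->'c', delta=(3-8)*11^2 mod 101 = 1, hash=59+1 mod 101 = 60
Option B: s[0]='b'->'h', delta=(8-2)*11^3 mod 101 = 7, hash=59+7 mod 101 = 66 <-- target
Option C: s[3]='j'->'i', delta=(9-10)*11^0 mod 101 = 100, hash=59+100 mod 101 = 58
Option D: s[2]='e'->'c', delta=(3-5)*11^1 mod 101 = 79, hash=59+79 mod 101 = 37

Answer: B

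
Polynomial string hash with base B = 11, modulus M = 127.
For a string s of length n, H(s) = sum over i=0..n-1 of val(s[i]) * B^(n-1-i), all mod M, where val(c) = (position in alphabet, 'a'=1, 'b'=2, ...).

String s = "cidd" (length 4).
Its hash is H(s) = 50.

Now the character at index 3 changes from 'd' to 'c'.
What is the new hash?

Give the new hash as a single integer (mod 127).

Answer: 49

Derivation:
val('d') = 4, val('c') = 3
Position k = 3, exponent = n-1-k = 0
B^0 mod M = 11^0 mod 127 = 1
Delta = (3 - 4) * 1 mod 127 = 126
New hash = (50 + 126) mod 127 = 49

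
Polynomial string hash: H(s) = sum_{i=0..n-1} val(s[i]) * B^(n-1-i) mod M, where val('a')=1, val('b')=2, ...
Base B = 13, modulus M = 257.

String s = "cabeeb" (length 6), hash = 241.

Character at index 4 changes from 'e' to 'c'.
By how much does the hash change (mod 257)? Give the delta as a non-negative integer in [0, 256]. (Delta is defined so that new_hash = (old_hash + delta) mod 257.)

Delta formula: (val(new) - val(old)) * B^(n-1-k) mod M
  val('c') - val('e') = 3 - 5 = -2
  B^(n-1-k) = 13^1 mod 257 = 13
  Delta = -2 * 13 mod 257 = 231

Answer: 231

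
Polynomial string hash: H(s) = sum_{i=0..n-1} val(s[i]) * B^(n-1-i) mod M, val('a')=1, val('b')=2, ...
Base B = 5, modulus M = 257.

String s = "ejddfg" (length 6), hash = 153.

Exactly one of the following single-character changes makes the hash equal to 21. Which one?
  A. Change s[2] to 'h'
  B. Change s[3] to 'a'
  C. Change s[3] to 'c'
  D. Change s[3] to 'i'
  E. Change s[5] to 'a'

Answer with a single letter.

Answer: D

Derivation:
Option A: s[2]='d'->'h', delta=(8-4)*5^3 mod 257 = 243, hash=153+243 mod 257 = 139
Option B: s[3]='d'->'a', delta=(1-4)*5^2 mod 257 = 182, hash=153+182 mod 257 = 78
Option C: s[3]='d'->'c', delta=(3-4)*5^2 mod 257 = 232, hash=153+232 mod 257 = 128
Option D: s[3]='d'->'i', delta=(9-4)*5^2 mod 257 = 125, hash=153+125 mod 257 = 21 <-- target
Option E: s[5]='g'->'a', delta=(1-7)*5^0 mod 257 = 251, hash=153+251 mod 257 = 147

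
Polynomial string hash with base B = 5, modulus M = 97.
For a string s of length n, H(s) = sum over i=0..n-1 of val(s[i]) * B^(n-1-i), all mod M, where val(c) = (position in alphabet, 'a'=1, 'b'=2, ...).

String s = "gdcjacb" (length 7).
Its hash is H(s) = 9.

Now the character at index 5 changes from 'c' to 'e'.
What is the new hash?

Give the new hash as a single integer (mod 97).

val('c') = 3, val('e') = 5
Position k = 5, exponent = n-1-k = 1
B^1 mod M = 5^1 mod 97 = 5
Delta = (5 - 3) * 5 mod 97 = 10
New hash = (9 + 10) mod 97 = 19

Answer: 19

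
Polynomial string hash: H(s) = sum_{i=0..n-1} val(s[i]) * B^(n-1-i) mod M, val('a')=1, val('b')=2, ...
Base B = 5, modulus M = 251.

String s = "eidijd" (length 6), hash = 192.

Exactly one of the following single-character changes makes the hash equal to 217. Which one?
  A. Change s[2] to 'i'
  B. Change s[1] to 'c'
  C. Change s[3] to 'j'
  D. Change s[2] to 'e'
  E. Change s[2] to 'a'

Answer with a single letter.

Answer: C

Derivation:
Option A: s[2]='d'->'i', delta=(9-4)*5^3 mod 251 = 123, hash=192+123 mod 251 = 64
Option B: s[1]='i'->'c', delta=(3-9)*5^4 mod 251 = 15, hash=192+15 mod 251 = 207
Option C: s[3]='i'->'j', delta=(10-9)*5^2 mod 251 = 25, hash=192+25 mod 251 = 217 <-- target
Option D: s[2]='d'->'e', delta=(5-4)*5^3 mod 251 = 125, hash=192+125 mod 251 = 66
Option E: s[2]='d'->'a', delta=(1-4)*5^3 mod 251 = 127, hash=192+127 mod 251 = 68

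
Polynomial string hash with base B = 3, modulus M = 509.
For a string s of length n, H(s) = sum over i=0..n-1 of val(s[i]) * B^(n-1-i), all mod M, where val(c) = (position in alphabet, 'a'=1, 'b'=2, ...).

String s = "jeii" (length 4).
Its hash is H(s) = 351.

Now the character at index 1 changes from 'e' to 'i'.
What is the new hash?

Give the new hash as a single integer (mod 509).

Answer: 387

Derivation:
val('e') = 5, val('i') = 9
Position k = 1, exponent = n-1-k = 2
B^2 mod M = 3^2 mod 509 = 9
Delta = (9 - 5) * 9 mod 509 = 36
New hash = (351 + 36) mod 509 = 387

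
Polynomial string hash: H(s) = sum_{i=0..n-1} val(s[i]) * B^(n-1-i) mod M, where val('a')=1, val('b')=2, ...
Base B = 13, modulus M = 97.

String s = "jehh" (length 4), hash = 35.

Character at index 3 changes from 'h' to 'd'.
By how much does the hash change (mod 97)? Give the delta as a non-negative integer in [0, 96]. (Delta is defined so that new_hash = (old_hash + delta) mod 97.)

Delta formula: (val(new) - val(old)) * B^(n-1-k) mod M
  val('d') - val('h') = 4 - 8 = -4
  B^(n-1-k) = 13^0 mod 97 = 1
  Delta = -4 * 1 mod 97 = 93

Answer: 93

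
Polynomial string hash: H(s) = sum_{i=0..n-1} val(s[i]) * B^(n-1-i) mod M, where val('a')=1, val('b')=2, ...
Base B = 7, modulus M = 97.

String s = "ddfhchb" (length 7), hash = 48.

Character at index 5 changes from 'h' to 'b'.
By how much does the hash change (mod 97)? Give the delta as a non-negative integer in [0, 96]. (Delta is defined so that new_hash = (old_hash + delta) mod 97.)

Answer: 55

Derivation:
Delta formula: (val(new) - val(old)) * B^(n-1-k) mod M
  val('b') - val('h') = 2 - 8 = -6
  B^(n-1-k) = 7^1 mod 97 = 7
  Delta = -6 * 7 mod 97 = 55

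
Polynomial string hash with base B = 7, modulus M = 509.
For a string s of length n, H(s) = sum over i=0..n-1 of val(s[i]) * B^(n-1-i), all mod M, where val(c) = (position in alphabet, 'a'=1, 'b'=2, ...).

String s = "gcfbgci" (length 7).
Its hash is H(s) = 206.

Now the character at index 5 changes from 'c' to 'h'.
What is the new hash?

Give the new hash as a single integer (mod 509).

val('c') = 3, val('h') = 8
Position k = 5, exponent = n-1-k = 1
B^1 mod M = 7^1 mod 509 = 7
Delta = (8 - 3) * 7 mod 509 = 35
New hash = (206 + 35) mod 509 = 241

Answer: 241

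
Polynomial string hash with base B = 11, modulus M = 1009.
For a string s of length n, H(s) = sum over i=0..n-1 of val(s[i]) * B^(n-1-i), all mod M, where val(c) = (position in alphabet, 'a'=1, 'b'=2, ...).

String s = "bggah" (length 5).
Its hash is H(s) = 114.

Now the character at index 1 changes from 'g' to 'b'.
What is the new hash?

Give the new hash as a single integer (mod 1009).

Answer: 522

Derivation:
val('g') = 7, val('b') = 2
Position k = 1, exponent = n-1-k = 3
B^3 mod M = 11^3 mod 1009 = 322
Delta = (2 - 7) * 322 mod 1009 = 408
New hash = (114 + 408) mod 1009 = 522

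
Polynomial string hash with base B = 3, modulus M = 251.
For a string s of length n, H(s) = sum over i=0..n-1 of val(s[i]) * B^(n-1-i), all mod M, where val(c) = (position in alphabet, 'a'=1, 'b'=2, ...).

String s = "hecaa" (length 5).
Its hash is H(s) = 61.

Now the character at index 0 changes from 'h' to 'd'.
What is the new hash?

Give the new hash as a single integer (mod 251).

val('h') = 8, val('d') = 4
Position k = 0, exponent = n-1-k = 4
B^4 mod M = 3^4 mod 251 = 81
Delta = (4 - 8) * 81 mod 251 = 178
New hash = (61 + 178) mod 251 = 239

Answer: 239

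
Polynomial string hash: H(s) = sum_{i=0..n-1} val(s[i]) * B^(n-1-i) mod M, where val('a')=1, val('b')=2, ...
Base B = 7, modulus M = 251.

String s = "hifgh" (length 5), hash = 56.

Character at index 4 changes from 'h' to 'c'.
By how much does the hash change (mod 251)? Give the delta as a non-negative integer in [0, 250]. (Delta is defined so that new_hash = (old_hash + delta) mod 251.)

Delta formula: (val(new) - val(old)) * B^(n-1-k) mod M
  val('c') - val('h') = 3 - 8 = -5
  B^(n-1-k) = 7^0 mod 251 = 1
  Delta = -5 * 1 mod 251 = 246

Answer: 246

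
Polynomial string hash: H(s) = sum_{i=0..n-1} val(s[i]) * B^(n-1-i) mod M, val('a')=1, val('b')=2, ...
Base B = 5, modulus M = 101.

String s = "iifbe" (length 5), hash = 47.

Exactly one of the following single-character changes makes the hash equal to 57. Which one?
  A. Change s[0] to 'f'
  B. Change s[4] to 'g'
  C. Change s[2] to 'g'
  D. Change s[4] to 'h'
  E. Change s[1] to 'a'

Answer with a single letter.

Answer: E

Derivation:
Option A: s[0]='i'->'f', delta=(6-9)*5^4 mod 101 = 44, hash=47+44 mod 101 = 91
Option B: s[4]='e'->'g', delta=(7-5)*5^0 mod 101 = 2, hash=47+2 mod 101 = 49
Option C: s[2]='f'->'g', delta=(7-6)*5^2 mod 101 = 25, hash=47+25 mod 101 = 72
Option D: s[4]='e'->'h', delta=(8-5)*5^0 mod 101 = 3, hash=47+3 mod 101 = 50
Option E: s[1]='i'->'a', delta=(1-9)*5^3 mod 101 = 10, hash=47+10 mod 101 = 57 <-- target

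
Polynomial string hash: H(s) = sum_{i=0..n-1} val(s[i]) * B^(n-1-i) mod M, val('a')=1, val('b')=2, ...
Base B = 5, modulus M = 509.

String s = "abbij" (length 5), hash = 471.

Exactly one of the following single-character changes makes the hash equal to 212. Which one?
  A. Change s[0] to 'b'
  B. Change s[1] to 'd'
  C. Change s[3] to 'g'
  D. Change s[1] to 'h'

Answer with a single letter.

Option A: s[0]='a'->'b', delta=(2-1)*5^4 mod 509 = 116, hash=471+116 mod 509 = 78
Option B: s[1]='b'->'d', delta=(4-2)*5^3 mod 509 = 250, hash=471+250 mod 509 = 212 <-- target
Option C: s[3]='i'->'g', delta=(7-9)*5^1 mod 509 = 499, hash=471+499 mod 509 = 461
Option D: s[1]='b'->'h', delta=(8-2)*5^3 mod 509 = 241, hash=471+241 mod 509 = 203

Answer: B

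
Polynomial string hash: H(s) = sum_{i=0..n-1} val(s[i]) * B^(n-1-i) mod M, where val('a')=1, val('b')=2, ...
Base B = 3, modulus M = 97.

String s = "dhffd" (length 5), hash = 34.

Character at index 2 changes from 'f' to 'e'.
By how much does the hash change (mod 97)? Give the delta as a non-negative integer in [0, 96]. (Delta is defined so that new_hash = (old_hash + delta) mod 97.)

Delta formula: (val(new) - val(old)) * B^(n-1-k) mod M
  val('e') - val('f') = 5 - 6 = -1
  B^(n-1-k) = 3^2 mod 97 = 9
  Delta = -1 * 9 mod 97 = 88

Answer: 88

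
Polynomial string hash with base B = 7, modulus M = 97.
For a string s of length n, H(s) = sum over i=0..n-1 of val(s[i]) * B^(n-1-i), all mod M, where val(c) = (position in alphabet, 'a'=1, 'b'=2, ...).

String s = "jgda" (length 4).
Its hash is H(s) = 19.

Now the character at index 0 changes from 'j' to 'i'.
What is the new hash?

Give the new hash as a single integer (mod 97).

val('j') = 10, val('i') = 9
Position k = 0, exponent = n-1-k = 3
B^3 mod M = 7^3 mod 97 = 52
Delta = (9 - 10) * 52 mod 97 = 45
New hash = (19 + 45) mod 97 = 64

Answer: 64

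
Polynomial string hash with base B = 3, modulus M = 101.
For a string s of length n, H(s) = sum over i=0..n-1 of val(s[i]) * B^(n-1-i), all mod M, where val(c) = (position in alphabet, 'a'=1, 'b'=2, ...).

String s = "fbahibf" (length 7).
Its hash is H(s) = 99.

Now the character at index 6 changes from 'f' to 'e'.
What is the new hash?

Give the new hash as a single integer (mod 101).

val('f') = 6, val('e') = 5
Position k = 6, exponent = n-1-k = 0
B^0 mod M = 3^0 mod 101 = 1
Delta = (5 - 6) * 1 mod 101 = 100
New hash = (99 + 100) mod 101 = 98

Answer: 98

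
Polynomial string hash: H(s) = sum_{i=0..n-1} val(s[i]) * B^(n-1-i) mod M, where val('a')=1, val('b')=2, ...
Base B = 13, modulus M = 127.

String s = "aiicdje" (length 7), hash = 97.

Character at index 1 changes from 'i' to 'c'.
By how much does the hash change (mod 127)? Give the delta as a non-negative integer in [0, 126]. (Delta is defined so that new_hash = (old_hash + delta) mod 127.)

Delta formula: (val(new) - val(old)) * B^(n-1-k) mod M
  val('c') - val('i') = 3 - 9 = -6
  B^(n-1-k) = 13^5 mod 127 = 72
  Delta = -6 * 72 mod 127 = 76

Answer: 76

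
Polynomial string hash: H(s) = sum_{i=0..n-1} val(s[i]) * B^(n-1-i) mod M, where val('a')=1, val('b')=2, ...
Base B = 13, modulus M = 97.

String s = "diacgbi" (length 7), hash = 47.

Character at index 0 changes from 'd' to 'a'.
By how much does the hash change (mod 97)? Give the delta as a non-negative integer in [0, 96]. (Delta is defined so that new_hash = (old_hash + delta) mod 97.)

Answer: 24

Derivation:
Delta formula: (val(new) - val(old)) * B^(n-1-k) mod M
  val('a') - val('d') = 1 - 4 = -3
  B^(n-1-k) = 13^6 mod 97 = 89
  Delta = -3 * 89 mod 97 = 24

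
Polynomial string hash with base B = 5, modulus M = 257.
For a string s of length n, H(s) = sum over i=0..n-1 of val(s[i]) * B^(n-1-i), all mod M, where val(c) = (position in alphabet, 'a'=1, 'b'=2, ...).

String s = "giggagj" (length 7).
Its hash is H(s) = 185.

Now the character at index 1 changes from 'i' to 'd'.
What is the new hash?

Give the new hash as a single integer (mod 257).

val('i') = 9, val('d') = 4
Position k = 1, exponent = n-1-k = 5
B^5 mod M = 5^5 mod 257 = 41
Delta = (4 - 9) * 41 mod 257 = 52
New hash = (185 + 52) mod 257 = 237

Answer: 237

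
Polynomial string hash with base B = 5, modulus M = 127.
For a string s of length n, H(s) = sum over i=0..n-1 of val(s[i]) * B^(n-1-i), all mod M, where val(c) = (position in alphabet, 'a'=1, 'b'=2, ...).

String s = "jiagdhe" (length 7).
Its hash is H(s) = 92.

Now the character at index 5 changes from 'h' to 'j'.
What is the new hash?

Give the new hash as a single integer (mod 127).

Answer: 102

Derivation:
val('h') = 8, val('j') = 10
Position k = 5, exponent = n-1-k = 1
B^1 mod M = 5^1 mod 127 = 5
Delta = (10 - 8) * 5 mod 127 = 10
New hash = (92 + 10) mod 127 = 102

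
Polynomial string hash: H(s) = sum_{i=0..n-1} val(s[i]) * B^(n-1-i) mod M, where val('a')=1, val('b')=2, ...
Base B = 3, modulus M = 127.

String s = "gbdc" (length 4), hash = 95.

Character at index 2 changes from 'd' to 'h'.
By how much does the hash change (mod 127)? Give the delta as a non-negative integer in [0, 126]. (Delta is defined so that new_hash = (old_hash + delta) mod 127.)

Delta formula: (val(new) - val(old)) * B^(n-1-k) mod M
  val('h') - val('d') = 8 - 4 = 4
  B^(n-1-k) = 3^1 mod 127 = 3
  Delta = 4 * 3 mod 127 = 12

Answer: 12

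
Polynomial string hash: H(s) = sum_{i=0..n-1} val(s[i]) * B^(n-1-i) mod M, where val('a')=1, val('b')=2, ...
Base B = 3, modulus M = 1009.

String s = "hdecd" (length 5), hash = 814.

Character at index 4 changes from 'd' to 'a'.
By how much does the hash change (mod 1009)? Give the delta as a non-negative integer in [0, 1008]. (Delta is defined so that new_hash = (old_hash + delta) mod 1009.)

Answer: 1006

Derivation:
Delta formula: (val(new) - val(old)) * B^(n-1-k) mod M
  val('a') - val('d') = 1 - 4 = -3
  B^(n-1-k) = 3^0 mod 1009 = 1
  Delta = -3 * 1 mod 1009 = 1006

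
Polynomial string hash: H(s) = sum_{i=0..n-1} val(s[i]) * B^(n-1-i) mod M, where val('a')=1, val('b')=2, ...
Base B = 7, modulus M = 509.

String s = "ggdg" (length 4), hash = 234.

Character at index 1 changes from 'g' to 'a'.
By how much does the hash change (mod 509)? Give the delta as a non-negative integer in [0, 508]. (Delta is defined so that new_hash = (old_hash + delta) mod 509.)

Delta formula: (val(new) - val(old)) * B^(n-1-k) mod M
  val('a') - val('g') = 1 - 7 = -6
  B^(n-1-k) = 7^2 mod 509 = 49
  Delta = -6 * 49 mod 509 = 215

Answer: 215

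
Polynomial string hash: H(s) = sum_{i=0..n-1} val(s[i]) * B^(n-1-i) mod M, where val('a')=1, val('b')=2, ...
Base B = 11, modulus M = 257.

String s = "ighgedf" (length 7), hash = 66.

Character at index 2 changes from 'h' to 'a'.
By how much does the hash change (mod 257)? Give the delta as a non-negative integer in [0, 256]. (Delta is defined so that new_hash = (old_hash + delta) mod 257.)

Delta formula: (val(new) - val(old)) * B^(n-1-k) mod M
  val('a') - val('h') = 1 - 8 = -7
  B^(n-1-k) = 11^4 mod 257 = 249
  Delta = -7 * 249 mod 257 = 56

Answer: 56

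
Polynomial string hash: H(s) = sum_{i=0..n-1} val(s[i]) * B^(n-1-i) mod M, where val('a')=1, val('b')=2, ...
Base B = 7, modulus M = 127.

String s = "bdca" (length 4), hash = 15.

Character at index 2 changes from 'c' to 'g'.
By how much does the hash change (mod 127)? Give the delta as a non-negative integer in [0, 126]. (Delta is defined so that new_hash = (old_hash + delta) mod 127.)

Answer: 28

Derivation:
Delta formula: (val(new) - val(old)) * B^(n-1-k) mod M
  val('g') - val('c') = 7 - 3 = 4
  B^(n-1-k) = 7^1 mod 127 = 7
  Delta = 4 * 7 mod 127 = 28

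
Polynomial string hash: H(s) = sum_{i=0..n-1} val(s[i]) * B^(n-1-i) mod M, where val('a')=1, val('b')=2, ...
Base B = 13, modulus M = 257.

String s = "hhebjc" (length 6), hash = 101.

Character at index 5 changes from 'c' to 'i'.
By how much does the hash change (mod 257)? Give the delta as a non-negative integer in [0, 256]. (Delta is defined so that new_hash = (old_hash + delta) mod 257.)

Answer: 6

Derivation:
Delta formula: (val(new) - val(old)) * B^(n-1-k) mod M
  val('i') - val('c') = 9 - 3 = 6
  B^(n-1-k) = 13^0 mod 257 = 1
  Delta = 6 * 1 mod 257 = 6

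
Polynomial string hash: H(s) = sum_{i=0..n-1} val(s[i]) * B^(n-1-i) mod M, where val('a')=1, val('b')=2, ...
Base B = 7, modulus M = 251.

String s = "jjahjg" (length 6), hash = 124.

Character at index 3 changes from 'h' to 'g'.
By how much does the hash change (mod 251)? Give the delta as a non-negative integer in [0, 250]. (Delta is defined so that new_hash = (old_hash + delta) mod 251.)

Answer: 202

Derivation:
Delta formula: (val(new) - val(old)) * B^(n-1-k) mod M
  val('g') - val('h') = 7 - 8 = -1
  B^(n-1-k) = 7^2 mod 251 = 49
  Delta = -1 * 49 mod 251 = 202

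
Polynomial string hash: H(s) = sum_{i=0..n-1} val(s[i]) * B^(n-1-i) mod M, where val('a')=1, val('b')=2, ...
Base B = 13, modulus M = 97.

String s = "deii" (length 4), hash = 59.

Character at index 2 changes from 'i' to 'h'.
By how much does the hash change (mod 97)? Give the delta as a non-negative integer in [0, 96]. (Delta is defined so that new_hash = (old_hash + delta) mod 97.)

Delta formula: (val(new) - val(old)) * B^(n-1-k) mod M
  val('h') - val('i') = 8 - 9 = -1
  B^(n-1-k) = 13^1 mod 97 = 13
  Delta = -1 * 13 mod 97 = 84

Answer: 84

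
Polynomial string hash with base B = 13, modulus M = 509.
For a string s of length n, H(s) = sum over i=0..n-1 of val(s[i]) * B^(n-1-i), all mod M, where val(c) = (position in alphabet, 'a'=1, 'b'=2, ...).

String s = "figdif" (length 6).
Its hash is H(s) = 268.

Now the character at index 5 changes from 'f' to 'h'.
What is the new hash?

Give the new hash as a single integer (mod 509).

Answer: 270

Derivation:
val('f') = 6, val('h') = 8
Position k = 5, exponent = n-1-k = 0
B^0 mod M = 13^0 mod 509 = 1
Delta = (8 - 6) * 1 mod 509 = 2
New hash = (268 + 2) mod 509 = 270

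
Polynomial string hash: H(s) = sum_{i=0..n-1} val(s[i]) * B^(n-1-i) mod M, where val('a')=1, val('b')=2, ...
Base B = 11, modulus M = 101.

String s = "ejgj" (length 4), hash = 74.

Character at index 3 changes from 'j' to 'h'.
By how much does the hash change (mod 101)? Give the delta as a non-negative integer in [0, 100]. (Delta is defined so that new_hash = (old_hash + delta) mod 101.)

Answer: 99

Derivation:
Delta formula: (val(new) - val(old)) * B^(n-1-k) mod M
  val('h') - val('j') = 8 - 10 = -2
  B^(n-1-k) = 11^0 mod 101 = 1
  Delta = -2 * 1 mod 101 = 99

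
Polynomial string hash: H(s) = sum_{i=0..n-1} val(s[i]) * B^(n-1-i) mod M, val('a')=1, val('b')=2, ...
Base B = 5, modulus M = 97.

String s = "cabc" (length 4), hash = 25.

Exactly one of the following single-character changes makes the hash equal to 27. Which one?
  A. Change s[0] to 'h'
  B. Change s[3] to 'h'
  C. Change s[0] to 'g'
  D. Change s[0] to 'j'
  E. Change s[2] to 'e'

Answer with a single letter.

Answer: D

Derivation:
Option A: s[0]='c'->'h', delta=(8-3)*5^3 mod 97 = 43, hash=25+43 mod 97 = 68
Option B: s[3]='c'->'h', delta=(8-3)*5^0 mod 97 = 5, hash=25+5 mod 97 = 30
Option C: s[0]='c'->'g', delta=(7-3)*5^3 mod 97 = 15, hash=25+15 mod 97 = 40
Option D: s[0]='c'->'j', delta=(10-3)*5^3 mod 97 = 2, hash=25+2 mod 97 = 27 <-- target
Option E: s[2]='b'->'e', delta=(5-2)*5^1 mod 97 = 15, hash=25+15 mod 97 = 40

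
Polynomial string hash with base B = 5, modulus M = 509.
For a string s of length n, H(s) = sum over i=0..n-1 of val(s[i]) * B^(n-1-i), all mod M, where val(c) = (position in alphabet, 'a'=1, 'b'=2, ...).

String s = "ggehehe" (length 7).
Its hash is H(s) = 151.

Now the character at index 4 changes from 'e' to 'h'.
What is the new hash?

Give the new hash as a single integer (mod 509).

Answer: 226

Derivation:
val('e') = 5, val('h') = 8
Position k = 4, exponent = n-1-k = 2
B^2 mod M = 5^2 mod 509 = 25
Delta = (8 - 5) * 25 mod 509 = 75
New hash = (151 + 75) mod 509 = 226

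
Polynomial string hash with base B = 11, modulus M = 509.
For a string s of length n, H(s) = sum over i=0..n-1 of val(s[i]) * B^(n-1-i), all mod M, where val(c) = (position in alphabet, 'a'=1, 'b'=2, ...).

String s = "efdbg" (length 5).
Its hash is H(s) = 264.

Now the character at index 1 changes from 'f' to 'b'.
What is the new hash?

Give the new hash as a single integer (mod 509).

Answer: 30

Derivation:
val('f') = 6, val('b') = 2
Position k = 1, exponent = n-1-k = 3
B^3 mod M = 11^3 mod 509 = 313
Delta = (2 - 6) * 313 mod 509 = 275
New hash = (264 + 275) mod 509 = 30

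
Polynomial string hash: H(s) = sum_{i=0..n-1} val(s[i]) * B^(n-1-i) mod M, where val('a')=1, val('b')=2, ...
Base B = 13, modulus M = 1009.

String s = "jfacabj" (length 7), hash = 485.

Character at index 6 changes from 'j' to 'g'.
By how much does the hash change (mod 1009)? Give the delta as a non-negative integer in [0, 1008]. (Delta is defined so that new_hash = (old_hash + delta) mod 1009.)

Answer: 1006

Derivation:
Delta formula: (val(new) - val(old)) * B^(n-1-k) mod M
  val('g') - val('j') = 7 - 10 = -3
  B^(n-1-k) = 13^0 mod 1009 = 1
  Delta = -3 * 1 mod 1009 = 1006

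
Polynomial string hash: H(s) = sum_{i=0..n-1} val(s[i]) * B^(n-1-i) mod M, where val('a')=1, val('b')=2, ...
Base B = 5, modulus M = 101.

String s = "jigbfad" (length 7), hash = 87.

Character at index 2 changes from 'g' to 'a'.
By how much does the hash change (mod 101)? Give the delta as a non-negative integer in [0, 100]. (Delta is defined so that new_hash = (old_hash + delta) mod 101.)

Delta formula: (val(new) - val(old)) * B^(n-1-k) mod M
  val('a') - val('g') = 1 - 7 = -6
  B^(n-1-k) = 5^4 mod 101 = 19
  Delta = -6 * 19 mod 101 = 88

Answer: 88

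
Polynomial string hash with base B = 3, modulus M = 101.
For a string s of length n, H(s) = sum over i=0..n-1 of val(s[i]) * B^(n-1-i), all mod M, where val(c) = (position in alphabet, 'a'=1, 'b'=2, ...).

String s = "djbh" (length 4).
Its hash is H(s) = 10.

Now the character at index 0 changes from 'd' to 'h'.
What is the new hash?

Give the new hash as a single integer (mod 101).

val('d') = 4, val('h') = 8
Position k = 0, exponent = n-1-k = 3
B^3 mod M = 3^3 mod 101 = 27
Delta = (8 - 4) * 27 mod 101 = 7
New hash = (10 + 7) mod 101 = 17

Answer: 17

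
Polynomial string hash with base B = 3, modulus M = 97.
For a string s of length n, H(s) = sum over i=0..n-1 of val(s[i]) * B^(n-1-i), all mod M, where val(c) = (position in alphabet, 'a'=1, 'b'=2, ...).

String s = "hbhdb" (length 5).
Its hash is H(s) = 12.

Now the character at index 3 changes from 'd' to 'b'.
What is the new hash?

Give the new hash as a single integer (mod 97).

Answer: 6

Derivation:
val('d') = 4, val('b') = 2
Position k = 3, exponent = n-1-k = 1
B^1 mod M = 3^1 mod 97 = 3
Delta = (2 - 4) * 3 mod 97 = 91
New hash = (12 + 91) mod 97 = 6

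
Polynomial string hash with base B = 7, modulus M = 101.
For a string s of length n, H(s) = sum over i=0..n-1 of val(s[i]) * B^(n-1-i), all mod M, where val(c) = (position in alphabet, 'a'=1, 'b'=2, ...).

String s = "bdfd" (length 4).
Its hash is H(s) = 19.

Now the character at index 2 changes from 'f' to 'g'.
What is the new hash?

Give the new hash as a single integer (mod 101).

val('f') = 6, val('g') = 7
Position k = 2, exponent = n-1-k = 1
B^1 mod M = 7^1 mod 101 = 7
Delta = (7 - 6) * 7 mod 101 = 7
New hash = (19 + 7) mod 101 = 26

Answer: 26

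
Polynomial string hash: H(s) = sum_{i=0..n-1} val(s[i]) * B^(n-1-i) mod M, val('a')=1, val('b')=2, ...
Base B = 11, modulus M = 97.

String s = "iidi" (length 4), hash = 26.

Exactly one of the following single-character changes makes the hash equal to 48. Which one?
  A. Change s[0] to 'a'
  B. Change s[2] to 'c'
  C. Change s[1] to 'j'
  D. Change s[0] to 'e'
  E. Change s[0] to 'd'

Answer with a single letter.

Option A: s[0]='i'->'a', delta=(1-9)*11^3 mod 97 = 22, hash=26+22 mod 97 = 48 <-- target
Option B: s[2]='d'->'c', delta=(3-4)*11^1 mod 97 = 86, hash=26+86 mod 97 = 15
Option C: s[1]='i'->'j', delta=(10-9)*11^2 mod 97 = 24, hash=26+24 mod 97 = 50
Option D: s[0]='i'->'e', delta=(5-9)*11^3 mod 97 = 11, hash=26+11 mod 97 = 37
Option E: s[0]='i'->'d', delta=(4-9)*11^3 mod 97 = 38, hash=26+38 mod 97 = 64

Answer: A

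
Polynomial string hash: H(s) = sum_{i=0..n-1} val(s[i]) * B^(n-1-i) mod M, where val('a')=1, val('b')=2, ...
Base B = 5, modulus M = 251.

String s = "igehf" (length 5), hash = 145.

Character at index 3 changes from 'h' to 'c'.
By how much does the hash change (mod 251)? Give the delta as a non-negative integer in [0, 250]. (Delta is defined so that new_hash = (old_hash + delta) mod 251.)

Answer: 226

Derivation:
Delta formula: (val(new) - val(old)) * B^(n-1-k) mod M
  val('c') - val('h') = 3 - 8 = -5
  B^(n-1-k) = 5^1 mod 251 = 5
  Delta = -5 * 5 mod 251 = 226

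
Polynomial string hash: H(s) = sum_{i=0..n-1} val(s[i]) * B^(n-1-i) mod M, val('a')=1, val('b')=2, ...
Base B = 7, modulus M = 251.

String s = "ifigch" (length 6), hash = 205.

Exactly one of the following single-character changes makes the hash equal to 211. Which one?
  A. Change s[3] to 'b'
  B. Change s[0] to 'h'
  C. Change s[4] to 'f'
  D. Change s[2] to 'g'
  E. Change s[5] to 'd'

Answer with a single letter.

Option A: s[3]='g'->'b', delta=(2-7)*7^2 mod 251 = 6, hash=205+6 mod 251 = 211 <-- target
Option B: s[0]='i'->'h', delta=(8-9)*7^5 mod 251 = 10, hash=205+10 mod 251 = 215
Option C: s[4]='c'->'f', delta=(6-3)*7^1 mod 251 = 21, hash=205+21 mod 251 = 226
Option D: s[2]='i'->'g', delta=(7-9)*7^3 mod 251 = 67, hash=205+67 mod 251 = 21
Option E: s[5]='h'->'d', delta=(4-8)*7^0 mod 251 = 247, hash=205+247 mod 251 = 201

Answer: A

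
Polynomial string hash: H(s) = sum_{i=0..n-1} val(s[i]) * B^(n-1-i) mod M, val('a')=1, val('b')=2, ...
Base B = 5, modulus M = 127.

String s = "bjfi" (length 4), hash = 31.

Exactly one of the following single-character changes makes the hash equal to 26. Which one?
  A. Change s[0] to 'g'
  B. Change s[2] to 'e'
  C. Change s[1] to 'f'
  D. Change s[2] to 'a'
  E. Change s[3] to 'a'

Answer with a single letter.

Answer: B

Derivation:
Option A: s[0]='b'->'g', delta=(7-2)*5^3 mod 127 = 117, hash=31+117 mod 127 = 21
Option B: s[2]='f'->'e', delta=(5-6)*5^1 mod 127 = 122, hash=31+122 mod 127 = 26 <-- target
Option C: s[1]='j'->'f', delta=(6-10)*5^2 mod 127 = 27, hash=31+27 mod 127 = 58
Option D: s[2]='f'->'a', delta=(1-6)*5^1 mod 127 = 102, hash=31+102 mod 127 = 6
Option E: s[3]='i'->'a', delta=(1-9)*5^0 mod 127 = 119, hash=31+119 mod 127 = 23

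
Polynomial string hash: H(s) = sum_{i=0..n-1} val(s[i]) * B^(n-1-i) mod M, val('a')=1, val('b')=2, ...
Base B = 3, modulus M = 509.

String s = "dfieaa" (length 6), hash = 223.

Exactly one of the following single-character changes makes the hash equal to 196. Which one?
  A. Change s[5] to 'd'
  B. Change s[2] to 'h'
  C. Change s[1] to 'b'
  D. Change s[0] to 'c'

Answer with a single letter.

Option A: s[5]='a'->'d', delta=(4-1)*3^0 mod 509 = 3, hash=223+3 mod 509 = 226
Option B: s[2]='i'->'h', delta=(8-9)*3^3 mod 509 = 482, hash=223+482 mod 509 = 196 <-- target
Option C: s[1]='f'->'b', delta=(2-6)*3^4 mod 509 = 185, hash=223+185 mod 509 = 408
Option D: s[0]='d'->'c', delta=(3-4)*3^5 mod 509 = 266, hash=223+266 mod 509 = 489

Answer: B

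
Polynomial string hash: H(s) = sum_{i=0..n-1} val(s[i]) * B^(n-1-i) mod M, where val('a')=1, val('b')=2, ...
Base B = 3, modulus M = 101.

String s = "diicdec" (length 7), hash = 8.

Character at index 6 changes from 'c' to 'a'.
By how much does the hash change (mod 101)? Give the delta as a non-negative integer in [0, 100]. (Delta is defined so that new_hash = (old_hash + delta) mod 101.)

Answer: 99

Derivation:
Delta formula: (val(new) - val(old)) * B^(n-1-k) mod M
  val('a') - val('c') = 1 - 3 = -2
  B^(n-1-k) = 3^0 mod 101 = 1
  Delta = -2 * 1 mod 101 = 99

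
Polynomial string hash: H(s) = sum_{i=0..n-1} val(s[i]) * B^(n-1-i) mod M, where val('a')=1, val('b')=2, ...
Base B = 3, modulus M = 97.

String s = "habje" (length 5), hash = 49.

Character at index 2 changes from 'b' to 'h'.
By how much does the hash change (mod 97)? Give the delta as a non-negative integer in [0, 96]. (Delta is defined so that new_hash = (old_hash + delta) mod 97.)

Delta formula: (val(new) - val(old)) * B^(n-1-k) mod M
  val('h') - val('b') = 8 - 2 = 6
  B^(n-1-k) = 3^2 mod 97 = 9
  Delta = 6 * 9 mod 97 = 54

Answer: 54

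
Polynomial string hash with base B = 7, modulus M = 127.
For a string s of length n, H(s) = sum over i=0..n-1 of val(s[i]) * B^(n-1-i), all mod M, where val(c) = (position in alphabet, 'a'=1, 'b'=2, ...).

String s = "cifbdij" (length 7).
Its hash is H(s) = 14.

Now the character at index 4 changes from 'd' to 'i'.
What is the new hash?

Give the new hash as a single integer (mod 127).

Answer: 5

Derivation:
val('d') = 4, val('i') = 9
Position k = 4, exponent = n-1-k = 2
B^2 mod M = 7^2 mod 127 = 49
Delta = (9 - 4) * 49 mod 127 = 118
New hash = (14 + 118) mod 127 = 5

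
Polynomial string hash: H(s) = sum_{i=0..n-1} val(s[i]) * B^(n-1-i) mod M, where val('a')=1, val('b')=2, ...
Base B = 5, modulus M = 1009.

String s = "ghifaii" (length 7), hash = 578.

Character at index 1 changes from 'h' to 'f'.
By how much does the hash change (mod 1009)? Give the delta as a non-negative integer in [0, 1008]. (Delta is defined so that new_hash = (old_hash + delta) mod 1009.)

Delta formula: (val(new) - val(old)) * B^(n-1-k) mod M
  val('f') - val('h') = 6 - 8 = -2
  B^(n-1-k) = 5^5 mod 1009 = 98
  Delta = -2 * 98 mod 1009 = 813

Answer: 813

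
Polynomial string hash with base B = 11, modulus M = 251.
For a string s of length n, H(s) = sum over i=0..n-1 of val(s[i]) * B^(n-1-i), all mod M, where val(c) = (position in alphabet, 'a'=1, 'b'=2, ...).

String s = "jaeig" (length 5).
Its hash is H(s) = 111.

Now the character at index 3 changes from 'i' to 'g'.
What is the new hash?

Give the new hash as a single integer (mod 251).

Answer: 89

Derivation:
val('i') = 9, val('g') = 7
Position k = 3, exponent = n-1-k = 1
B^1 mod M = 11^1 mod 251 = 11
Delta = (7 - 9) * 11 mod 251 = 229
New hash = (111 + 229) mod 251 = 89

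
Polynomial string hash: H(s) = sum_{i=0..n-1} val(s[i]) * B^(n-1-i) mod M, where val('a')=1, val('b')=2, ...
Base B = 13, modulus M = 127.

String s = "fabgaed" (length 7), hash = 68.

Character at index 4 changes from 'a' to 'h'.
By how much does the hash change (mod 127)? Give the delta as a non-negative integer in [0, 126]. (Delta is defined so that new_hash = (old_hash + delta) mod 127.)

Delta formula: (val(new) - val(old)) * B^(n-1-k) mod M
  val('h') - val('a') = 8 - 1 = 7
  B^(n-1-k) = 13^2 mod 127 = 42
  Delta = 7 * 42 mod 127 = 40

Answer: 40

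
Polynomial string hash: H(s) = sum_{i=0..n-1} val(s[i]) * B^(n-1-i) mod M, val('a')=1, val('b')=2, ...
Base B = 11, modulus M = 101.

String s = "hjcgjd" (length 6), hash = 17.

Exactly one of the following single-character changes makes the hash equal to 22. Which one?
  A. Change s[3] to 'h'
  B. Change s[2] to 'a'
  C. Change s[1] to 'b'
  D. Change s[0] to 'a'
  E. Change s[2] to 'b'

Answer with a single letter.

Option A: s[3]='g'->'h', delta=(8-7)*11^2 mod 101 = 20, hash=17+20 mod 101 = 37
Option B: s[2]='c'->'a', delta=(1-3)*11^3 mod 101 = 65, hash=17+65 mod 101 = 82
Option C: s[1]='j'->'b', delta=(2-10)*11^4 mod 101 = 32, hash=17+32 mod 101 = 49
Option D: s[0]='h'->'a', delta=(1-8)*11^5 mod 101 = 5, hash=17+5 mod 101 = 22 <-- target
Option E: s[2]='c'->'b', delta=(2-3)*11^3 mod 101 = 83, hash=17+83 mod 101 = 100

Answer: D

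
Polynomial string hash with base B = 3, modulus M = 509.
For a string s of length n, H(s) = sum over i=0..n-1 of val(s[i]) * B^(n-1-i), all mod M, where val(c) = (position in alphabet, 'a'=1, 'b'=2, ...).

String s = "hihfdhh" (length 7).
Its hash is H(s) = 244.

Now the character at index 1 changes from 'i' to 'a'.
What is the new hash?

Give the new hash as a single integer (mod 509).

val('i') = 9, val('a') = 1
Position k = 1, exponent = n-1-k = 5
B^5 mod M = 3^5 mod 509 = 243
Delta = (1 - 9) * 243 mod 509 = 92
New hash = (244 + 92) mod 509 = 336

Answer: 336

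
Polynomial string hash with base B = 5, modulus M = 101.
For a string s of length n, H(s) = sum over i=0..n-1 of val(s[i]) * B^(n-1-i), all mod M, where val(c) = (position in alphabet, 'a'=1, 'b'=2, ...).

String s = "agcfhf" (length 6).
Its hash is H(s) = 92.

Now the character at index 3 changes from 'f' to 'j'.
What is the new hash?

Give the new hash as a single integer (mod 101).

val('f') = 6, val('j') = 10
Position k = 3, exponent = n-1-k = 2
B^2 mod M = 5^2 mod 101 = 25
Delta = (10 - 6) * 25 mod 101 = 100
New hash = (92 + 100) mod 101 = 91

Answer: 91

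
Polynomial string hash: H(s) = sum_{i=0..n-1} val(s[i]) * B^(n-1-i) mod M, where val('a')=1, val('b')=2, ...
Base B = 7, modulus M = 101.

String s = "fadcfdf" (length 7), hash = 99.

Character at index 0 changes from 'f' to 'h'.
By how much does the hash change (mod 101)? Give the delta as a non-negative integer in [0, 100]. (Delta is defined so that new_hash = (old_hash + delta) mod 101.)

Answer: 69

Derivation:
Delta formula: (val(new) - val(old)) * B^(n-1-k) mod M
  val('h') - val('f') = 8 - 6 = 2
  B^(n-1-k) = 7^6 mod 101 = 85
  Delta = 2 * 85 mod 101 = 69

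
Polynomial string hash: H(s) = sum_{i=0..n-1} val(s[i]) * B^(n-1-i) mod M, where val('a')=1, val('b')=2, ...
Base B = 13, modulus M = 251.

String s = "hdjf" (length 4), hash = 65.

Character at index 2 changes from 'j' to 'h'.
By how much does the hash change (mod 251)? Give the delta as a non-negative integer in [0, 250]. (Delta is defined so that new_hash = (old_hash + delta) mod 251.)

Delta formula: (val(new) - val(old)) * B^(n-1-k) mod M
  val('h') - val('j') = 8 - 10 = -2
  B^(n-1-k) = 13^1 mod 251 = 13
  Delta = -2 * 13 mod 251 = 225

Answer: 225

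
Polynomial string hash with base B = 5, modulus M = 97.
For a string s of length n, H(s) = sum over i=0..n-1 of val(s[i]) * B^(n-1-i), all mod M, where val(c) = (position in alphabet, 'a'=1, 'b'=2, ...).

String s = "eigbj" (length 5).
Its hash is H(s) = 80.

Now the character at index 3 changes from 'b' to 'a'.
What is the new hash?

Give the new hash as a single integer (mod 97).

Answer: 75

Derivation:
val('b') = 2, val('a') = 1
Position k = 3, exponent = n-1-k = 1
B^1 mod M = 5^1 mod 97 = 5
Delta = (1 - 2) * 5 mod 97 = 92
New hash = (80 + 92) mod 97 = 75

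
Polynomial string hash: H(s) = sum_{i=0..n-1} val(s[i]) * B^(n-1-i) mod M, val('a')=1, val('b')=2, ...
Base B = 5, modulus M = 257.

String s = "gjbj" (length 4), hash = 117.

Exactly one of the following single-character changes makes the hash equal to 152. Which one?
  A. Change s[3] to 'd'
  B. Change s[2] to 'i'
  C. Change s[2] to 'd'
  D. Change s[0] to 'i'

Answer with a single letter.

Answer: B

Derivation:
Option A: s[3]='j'->'d', delta=(4-10)*5^0 mod 257 = 251, hash=117+251 mod 257 = 111
Option B: s[2]='b'->'i', delta=(9-2)*5^1 mod 257 = 35, hash=117+35 mod 257 = 152 <-- target
Option C: s[2]='b'->'d', delta=(4-2)*5^1 mod 257 = 10, hash=117+10 mod 257 = 127
Option D: s[0]='g'->'i', delta=(9-7)*5^3 mod 257 = 250, hash=117+250 mod 257 = 110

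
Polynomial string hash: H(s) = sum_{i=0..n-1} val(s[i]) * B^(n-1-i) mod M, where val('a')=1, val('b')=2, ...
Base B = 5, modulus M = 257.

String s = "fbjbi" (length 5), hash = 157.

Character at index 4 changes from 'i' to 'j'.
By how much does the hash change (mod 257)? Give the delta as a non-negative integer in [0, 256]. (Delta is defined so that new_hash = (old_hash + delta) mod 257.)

Answer: 1

Derivation:
Delta formula: (val(new) - val(old)) * B^(n-1-k) mod M
  val('j') - val('i') = 10 - 9 = 1
  B^(n-1-k) = 5^0 mod 257 = 1
  Delta = 1 * 1 mod 257 = 1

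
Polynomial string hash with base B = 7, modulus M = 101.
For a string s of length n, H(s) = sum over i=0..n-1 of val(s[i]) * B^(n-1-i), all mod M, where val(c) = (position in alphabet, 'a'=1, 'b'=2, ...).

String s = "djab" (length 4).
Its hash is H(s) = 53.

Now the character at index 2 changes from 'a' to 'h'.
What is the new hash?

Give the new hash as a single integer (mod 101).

val('a') = 1, val('h') = 8
Position k = 2, exponent = n-1-k = 1
B^1 mod M = 7^1 mod 101 = 7
Delta = (8 - 1) * 7 mod 101 = 49
New hash = (53 + 49) mod 101 = 1

Answer: 1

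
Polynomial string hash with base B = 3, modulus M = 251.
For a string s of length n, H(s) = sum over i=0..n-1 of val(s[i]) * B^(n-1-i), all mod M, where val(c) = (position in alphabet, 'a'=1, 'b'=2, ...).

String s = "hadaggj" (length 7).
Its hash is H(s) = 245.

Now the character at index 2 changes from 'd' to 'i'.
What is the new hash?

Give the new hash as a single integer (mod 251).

Answer: 148

Derivation:
val('d') = 4, val('i') = 9
Position k = 2, exponent = n-1-k = 4
B^4 mod M = 3^4 mod 251 = 81
Delta = (9 - 4) * 81 mod 251 = 154
New hash = (245 + 154) mod 251 = 148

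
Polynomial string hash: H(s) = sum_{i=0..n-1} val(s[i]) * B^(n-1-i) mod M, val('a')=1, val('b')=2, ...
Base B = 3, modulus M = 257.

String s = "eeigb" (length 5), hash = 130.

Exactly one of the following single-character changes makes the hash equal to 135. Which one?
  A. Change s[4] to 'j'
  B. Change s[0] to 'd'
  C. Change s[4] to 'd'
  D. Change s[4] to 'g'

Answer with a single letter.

Answer: D

Derivation:
Option A: s[4]='b'->'j', delta=(10-2)*3^0 mod 257 = 8, hash=130+8 mod 257 = 138
Option B: s[0]='e'->'d', delta=(4-5)*3^4 mod 257 = 176, hash=130+176 mod 257 = 49
Option C: s[4]='b'->'d', delta=(4-2)*3^0 mod 257 = 2, hash=130+2 mod 257 = 132
Option D: s[4]='b'->'g', delta=(7-2)*3^0 mod 257 = 5, hash=130+5 mod 257 = 135 <-- target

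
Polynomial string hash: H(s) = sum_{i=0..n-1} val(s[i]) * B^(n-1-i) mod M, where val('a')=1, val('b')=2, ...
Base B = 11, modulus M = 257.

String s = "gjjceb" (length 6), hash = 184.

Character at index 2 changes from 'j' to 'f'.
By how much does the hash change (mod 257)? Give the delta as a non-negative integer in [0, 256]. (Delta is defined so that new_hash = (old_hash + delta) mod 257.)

Answer: 73

Derivation:
Delta formula: (val(new) - val(old)) * B^(n-1-k) mod M
  val('f') - val('j') = 6 - 10 = -4
  B^(n-1-k) = 11^3 mod 257 = 46
  Delta = -4 * 46 mod 257 = 73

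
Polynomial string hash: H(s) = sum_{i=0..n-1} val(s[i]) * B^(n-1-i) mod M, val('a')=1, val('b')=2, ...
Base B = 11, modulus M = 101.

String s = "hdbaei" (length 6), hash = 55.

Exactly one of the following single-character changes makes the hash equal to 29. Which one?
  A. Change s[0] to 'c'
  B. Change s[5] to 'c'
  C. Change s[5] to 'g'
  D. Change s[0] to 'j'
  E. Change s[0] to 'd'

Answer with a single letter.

Answer: E

Derivation:
Option A: s[0]='h'->'c', delta=(3-8)*11^5 mod 101 = 18, hash=55+18 mod 101 = 73
Option B: s[5]='i'->'c', delta=(3-9)*11^0 mod 101 = 95, hash=55+95 mod 101 = 49
Option C: s[5]='i'->'g', delta=(7-9)*11^0 mod 101 = 99, hash=55+99 mod 101 = 53
Option D: s[0]='h'->'j', delta=(10-8)*11^5 mod 101 = 13, hash=55+13 mod 101 = 68
Option E: s[0]='h'->'d', delta=(4-8)*11^5 mod 101 = 75, hash=55+75 mod 101 = 29 <-- target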